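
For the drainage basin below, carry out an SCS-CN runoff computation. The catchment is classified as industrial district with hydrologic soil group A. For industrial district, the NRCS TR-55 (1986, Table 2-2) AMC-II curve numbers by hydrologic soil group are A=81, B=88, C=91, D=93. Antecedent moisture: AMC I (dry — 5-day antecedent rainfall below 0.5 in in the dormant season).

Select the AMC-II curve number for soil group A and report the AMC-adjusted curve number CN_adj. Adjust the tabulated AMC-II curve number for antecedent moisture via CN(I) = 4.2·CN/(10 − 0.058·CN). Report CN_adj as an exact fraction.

NRCS table: industrial district, soil group A → CN(II) = 81
Dry (AMC I): CN(I) = 4.2·81/(10 − 0.058·81) = (1701/5)/(2651/500) = 170100/2651 ≈ 64.164

CN_adj = 170100/2651 ≈ 64.164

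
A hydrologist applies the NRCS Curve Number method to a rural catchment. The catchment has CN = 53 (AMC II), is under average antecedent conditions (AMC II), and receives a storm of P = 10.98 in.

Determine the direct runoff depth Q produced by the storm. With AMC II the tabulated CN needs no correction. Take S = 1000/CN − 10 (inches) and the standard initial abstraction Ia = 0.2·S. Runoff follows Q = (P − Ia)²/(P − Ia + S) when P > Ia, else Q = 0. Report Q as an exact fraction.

Q = 595213609/126927050 in ≈ 4.689 in

AMC II — tabulated CN = 53 applies directly.
Max retention: S = 1000/53 − 10 = 470/53 in (≈ 8.868 in)
Initial abstraction Ia = S/5 = (470/53)/5 = 94/53 ≈ 1.774 in
P − Ia = 10.980 − 1.774 = 24397/2650 ≈ 9.206 in (> 0, runoff occurs)
Q: (24397/2650)² ÷ (47897/2650) = 595213609/126927050 in (≈ 4.689 in)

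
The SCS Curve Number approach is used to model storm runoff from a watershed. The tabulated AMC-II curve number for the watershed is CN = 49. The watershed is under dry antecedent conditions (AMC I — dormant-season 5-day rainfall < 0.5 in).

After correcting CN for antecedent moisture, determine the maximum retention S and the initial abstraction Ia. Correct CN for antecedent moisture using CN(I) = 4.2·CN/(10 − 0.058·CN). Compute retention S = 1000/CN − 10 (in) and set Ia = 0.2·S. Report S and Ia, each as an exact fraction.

S = 8500/343 in ≈ 24.781 in; Ia = 1700/343 in ≈ 4.956 in

Adjust CN=49 to AMC I: 4.2·49/(10 − 0.058·49) → (1029/5) ÷ (3579/500) = 34300/1193 ≈ 28.751
S = 1000/(34300/1193) − 10 = 8500/343 in ≈ 24.781 in
Ia = 0.2·(8500/343) = 1700/343 in ≈ 4.956 in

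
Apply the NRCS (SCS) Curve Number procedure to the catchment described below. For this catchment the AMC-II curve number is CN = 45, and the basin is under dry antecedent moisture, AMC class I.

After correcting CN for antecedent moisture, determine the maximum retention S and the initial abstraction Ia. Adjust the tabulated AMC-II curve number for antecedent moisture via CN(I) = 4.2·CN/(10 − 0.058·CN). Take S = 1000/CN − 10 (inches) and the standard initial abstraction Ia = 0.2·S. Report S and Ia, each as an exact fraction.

S = 5500/189 in ≈ 29.101 in; Ia = 1100/189 in ≈ 5.820 in

Adjust CN=45 to AMC I: 4.2·45/(10 − 0.058·45) → 189 ÷ (739/100) = 18900/739 ≈ 25.575
Max retention: S = 1000/(18900/739) − 10 = 5500/189 in (≈ 29.101 in)
Ia = 0.2·(5500/189) = 1100/189 in ≈ 5.820 in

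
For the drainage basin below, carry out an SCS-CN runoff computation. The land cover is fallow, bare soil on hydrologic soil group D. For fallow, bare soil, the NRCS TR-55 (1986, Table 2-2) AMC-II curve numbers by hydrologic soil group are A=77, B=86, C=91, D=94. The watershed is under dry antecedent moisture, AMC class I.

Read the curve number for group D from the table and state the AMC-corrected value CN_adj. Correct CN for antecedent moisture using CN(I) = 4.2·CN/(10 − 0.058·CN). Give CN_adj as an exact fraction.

CN_adj = 32900/379 ≈ 86.807

NRCS table: fallow, bare soil, soil group D → CN(II) = 94
Adjust CN=94 to AMC I: 4.2·94/(10 − 0.058·94) → (1974/5) ÷ (1137/250) = 32900/379 ≈ 86.807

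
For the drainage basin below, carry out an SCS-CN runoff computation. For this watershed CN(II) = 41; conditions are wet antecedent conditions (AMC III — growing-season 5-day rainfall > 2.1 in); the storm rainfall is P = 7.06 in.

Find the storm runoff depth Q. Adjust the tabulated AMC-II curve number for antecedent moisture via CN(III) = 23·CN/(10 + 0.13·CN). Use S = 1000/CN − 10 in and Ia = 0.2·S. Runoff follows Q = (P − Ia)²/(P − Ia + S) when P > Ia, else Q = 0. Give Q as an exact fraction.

Q = 75009706641/26822644850 in ≈ 2.797 in

CN(III) from CN(II)=41: (23·41)/(10 + 0.13·41) = 94300/1533 ≈ 61.513
Max retention: S = 1000/(94300/1533) − 10 = 5900/943 in (≈ 6.257 in)
Initial abstraction Ia = S/5 = (5900/943)/5 = 1180/943 ≈ 1.251 in
Excess rainfall: 7.060 − 1.251 = 5.809 in; P > Ia so Q > 0
Runoff Q = (P−Ia)²/(P−Ia+S) = (5.809)²/(5.809+6.257) = 75009706641/26822644850 ≈ 2.797 in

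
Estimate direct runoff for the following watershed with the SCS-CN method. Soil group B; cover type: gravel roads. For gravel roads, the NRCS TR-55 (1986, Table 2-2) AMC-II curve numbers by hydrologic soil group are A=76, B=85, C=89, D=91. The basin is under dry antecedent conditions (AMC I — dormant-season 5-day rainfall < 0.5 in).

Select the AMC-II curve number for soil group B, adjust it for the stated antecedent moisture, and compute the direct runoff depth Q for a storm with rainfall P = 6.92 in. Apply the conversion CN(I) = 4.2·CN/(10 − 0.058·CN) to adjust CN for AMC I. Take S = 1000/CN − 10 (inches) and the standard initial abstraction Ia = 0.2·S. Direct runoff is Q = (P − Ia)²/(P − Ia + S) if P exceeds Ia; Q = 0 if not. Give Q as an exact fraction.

Q = 327139569/90996325 in ≈ 3.595 in

NRCS table: gravel roads, soil group B → CN(II) = 85
CN(I) from CN(II)=85: (4.2·85)/(10 − 0.058·85) = 11900/169 ≈ 70.414
S = 1000/(11900/169) − 10 = 500/119 in ≈ 4.202 in
Initial abstraction Ia = S/5 = (500/119)/5 = 100/119 ≈ 0.840 in
Excess rainfall: 6.920 − 0.840 = 6.080 in; P > Ia so Q > 0
Q: (18087/2975)² ÷ (30587/2975) = 327139569/90996325 in (≈ 3.595 in)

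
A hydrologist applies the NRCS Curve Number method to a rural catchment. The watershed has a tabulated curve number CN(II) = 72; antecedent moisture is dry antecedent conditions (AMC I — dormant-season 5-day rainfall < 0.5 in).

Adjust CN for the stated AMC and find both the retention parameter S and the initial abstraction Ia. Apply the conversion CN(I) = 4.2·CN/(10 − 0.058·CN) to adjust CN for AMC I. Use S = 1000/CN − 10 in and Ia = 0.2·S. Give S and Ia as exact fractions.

S = 250/27 in ≈ 9.259 in; Ia = 50/27 in ≈ 1.852 in

Dry (AMC I): CN(I) = 4.2·72/(10 − 0.058·72) = (1512/5)/(728/125) = 675/13 ≈ 51.923
Max retention: S = 1000/(675/13) − 10 = 250/27 in (≈ 9.259 in)
Ia = 0.2S: 0.2·9.259 = 1.852 in (exactly 50/27)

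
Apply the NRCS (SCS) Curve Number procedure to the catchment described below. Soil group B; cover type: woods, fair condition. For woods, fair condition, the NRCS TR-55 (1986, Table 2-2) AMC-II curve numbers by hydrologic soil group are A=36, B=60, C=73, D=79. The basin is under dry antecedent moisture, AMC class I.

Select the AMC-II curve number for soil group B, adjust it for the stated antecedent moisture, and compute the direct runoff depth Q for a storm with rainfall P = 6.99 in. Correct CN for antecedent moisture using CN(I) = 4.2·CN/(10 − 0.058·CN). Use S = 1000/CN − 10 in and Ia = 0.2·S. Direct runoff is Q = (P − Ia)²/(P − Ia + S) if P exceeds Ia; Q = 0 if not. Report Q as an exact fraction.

Q = 577777369/781433100 in ≈ 0.739 in

NRCS table: woods, fair condition, soil group B → CN(II) = 60
Adjust CN=60 to AMC I: 4.2·60/(10 − 0.058·60) → 252 ÷ (163/25) = 6300/163 ≈ 38.650
S = 1000/(6300/163) − 10 = 1000/63 in ≈ 15.873 in
Initial abstraction Ia = S/5 = (1000/63)/5 = 200/63 ≈ 3.175 in
Excess rainfall: 6.990 − 3.175 = 3.815 in; P > Ia so Q > 0
Runoff Q = (P−Ia)²/(P−Ia+S) = (3.815)²/(3.815+15.873) = 577777369/781433100 ≈ 0.739 in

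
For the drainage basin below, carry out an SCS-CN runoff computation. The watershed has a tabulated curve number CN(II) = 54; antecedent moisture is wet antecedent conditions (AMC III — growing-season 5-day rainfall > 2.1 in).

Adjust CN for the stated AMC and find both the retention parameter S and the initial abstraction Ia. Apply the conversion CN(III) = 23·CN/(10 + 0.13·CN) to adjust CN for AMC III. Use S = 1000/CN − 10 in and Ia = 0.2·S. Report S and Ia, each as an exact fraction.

S = 100/27 in ≈ 3.704 in; Ia = 20/27 in ≈ 0.741 in

CN(III) from CN(II)=54: (23·54)/(10 + 0.13·54) = 2700/37 ≈ 72.973
S = 1000/(2700/37) − 10 = 100/27 in ≈ 3.704 in
Initial abstraction Ia = S/5 = (100/27)/5 = 20/27 ≈ 0.741 in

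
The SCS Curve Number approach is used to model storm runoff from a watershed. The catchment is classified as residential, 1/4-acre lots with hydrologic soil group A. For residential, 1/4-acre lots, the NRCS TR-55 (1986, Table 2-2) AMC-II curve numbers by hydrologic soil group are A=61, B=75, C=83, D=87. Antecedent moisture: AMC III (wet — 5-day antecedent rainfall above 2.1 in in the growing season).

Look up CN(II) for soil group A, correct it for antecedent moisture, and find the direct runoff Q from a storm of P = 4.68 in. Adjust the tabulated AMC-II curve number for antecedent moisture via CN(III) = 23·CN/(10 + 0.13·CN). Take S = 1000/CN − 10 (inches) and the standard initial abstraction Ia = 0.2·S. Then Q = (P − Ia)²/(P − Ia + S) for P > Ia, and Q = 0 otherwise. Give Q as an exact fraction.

NRCS table: residential, 1/4-acre lots, soil group A → CN(II) = 61
Wet (AMC III): CN(III) = 23·61/(10 + 0.13·61) = 1403/(1793/100) = 140300/1793 ≈ 78.249
Max retention: S = 1000/(140300/1793) − 10 = 3900/1403 in (≈ 2.780 in)
Initial abstraction Ia = S/5 = (3900/1403)/5 = 780/1403 ≈ 0.556 in
Excess rainfall: 4.680 − 0.556 = 4.124 in; P > Ia so Q > 0
Q: (144651/35075)² ÷ (242151/35075) = 536510559/217780675 in (≈ 2.464 in)

Q = 536510559/217780675 in ≈ 2.464 in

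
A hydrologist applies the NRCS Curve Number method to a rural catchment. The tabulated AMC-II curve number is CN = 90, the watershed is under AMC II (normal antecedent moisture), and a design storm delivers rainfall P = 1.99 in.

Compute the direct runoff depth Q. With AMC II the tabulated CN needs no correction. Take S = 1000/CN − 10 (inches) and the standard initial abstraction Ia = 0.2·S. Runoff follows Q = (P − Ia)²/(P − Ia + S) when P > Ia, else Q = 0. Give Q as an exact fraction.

Q = 2531281/2331900 in ≈ 1.086 in

CN(II) = 90; AMC II needs no correction.
S = 1000/90 − 10 = 10/9 in ≈ 1.111 in
Initial abstraction Ia = S/5 = (10/9)/5 = 2/9 ≈ 0.222 in
P − Ia = 1.990 − 0.222 = 1591/900 ≈ 1.768 in (> 0, runoff occurs)
Q = (1591/900)²/((1591/900) + 10/9) = (2531281/810000)/(2591/900) = 2531281/2331900 in ≈ 1.086 in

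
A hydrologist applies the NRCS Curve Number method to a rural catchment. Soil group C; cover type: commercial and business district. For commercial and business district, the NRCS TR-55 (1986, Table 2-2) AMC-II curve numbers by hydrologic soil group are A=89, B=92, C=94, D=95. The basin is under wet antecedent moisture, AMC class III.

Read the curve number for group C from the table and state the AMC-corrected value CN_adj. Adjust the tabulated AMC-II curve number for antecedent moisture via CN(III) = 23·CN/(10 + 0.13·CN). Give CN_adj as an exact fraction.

CN_adj = 108100/1111 ≈ 97.300

NRCS table: commercial and business district, soil group C → CN(II) = 94
CN(III) from CN(II)=94: (23·94)/(10 + 0.13·94) = 108100/1111 ≈ 97.300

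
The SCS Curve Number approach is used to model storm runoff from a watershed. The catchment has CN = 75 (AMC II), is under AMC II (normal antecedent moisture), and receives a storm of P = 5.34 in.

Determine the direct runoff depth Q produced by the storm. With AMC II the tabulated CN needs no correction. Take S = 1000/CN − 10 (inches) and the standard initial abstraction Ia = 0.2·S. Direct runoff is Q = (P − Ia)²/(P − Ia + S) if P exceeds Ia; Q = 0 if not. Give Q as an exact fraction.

Q = 491401/180150 in ≈ 2.728 in

AMC II — tabulated CN = 75 applies directly.
Max retention: S = 1000/75 − 10 = 10/3 in (≈ 3.333 in)
Ia = 0.2·(10/3) = 2/3 in ≈ 0.667 in
Since P=5.340 > Ia=0.667: effective rainfall P−Ia = 701/150 in
Runoff Q = (P−Ia)²/(P−Ia+S) = (4.673)²/(4.673+3.333) = 491401/180150 ≈ 2.728 in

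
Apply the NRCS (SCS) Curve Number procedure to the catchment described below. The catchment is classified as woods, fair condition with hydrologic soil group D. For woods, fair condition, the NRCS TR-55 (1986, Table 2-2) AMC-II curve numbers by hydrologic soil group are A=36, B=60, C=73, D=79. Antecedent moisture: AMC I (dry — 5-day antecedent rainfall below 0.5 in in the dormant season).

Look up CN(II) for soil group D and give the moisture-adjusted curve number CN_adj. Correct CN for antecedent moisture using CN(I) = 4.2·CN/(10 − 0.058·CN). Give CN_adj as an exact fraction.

NRCS table: woods, fair condition, soil group D → CN(II) = 79
Dry (AMC I): CN(I) = 4.2·79/(10 − 0.058·79) = (1659/5)/(2709/500) = 7900/129 ≈ 61.240

CN_adj = 7900/129 ≈ 61.240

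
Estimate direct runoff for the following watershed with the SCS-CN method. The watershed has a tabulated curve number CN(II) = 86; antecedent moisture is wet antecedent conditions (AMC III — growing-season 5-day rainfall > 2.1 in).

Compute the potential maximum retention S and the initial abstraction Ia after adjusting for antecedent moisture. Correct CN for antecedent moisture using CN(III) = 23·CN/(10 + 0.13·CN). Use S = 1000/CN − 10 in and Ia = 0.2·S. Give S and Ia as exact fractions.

S = 700/989 in ≈ 0.708 in; Ia = 140/989 in ≈ 0.142 in

Wet (AMC III): CN(III) = 23·86/(10 + 0.13·86) = 1978/(1059/50) = 98900/1059 ≈ 93.390
S = 1000/(98900/1059) − 10 = 700/989 in ≈ 0.708 in
Ia = 0.2·(700/989) = 140/989 in ≈ 0.142 in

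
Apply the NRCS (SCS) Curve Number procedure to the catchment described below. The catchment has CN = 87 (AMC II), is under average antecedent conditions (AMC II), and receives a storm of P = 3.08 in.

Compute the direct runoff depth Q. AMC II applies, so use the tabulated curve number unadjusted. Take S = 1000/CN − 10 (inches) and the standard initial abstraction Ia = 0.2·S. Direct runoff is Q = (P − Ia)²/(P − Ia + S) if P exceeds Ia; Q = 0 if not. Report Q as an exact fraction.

AMC II — tabulated CN = 87 applies directly.
Max retention: S = 1000/87 − 10 = 130/87 in (≈ 1.494 in)
Ia = 0.2S: 0.2·1.494 = 0.299 in (exactly 26/87)
Excess rainfall: 3.080 − 0.299 = 2.781 in; P > Ia so Q > 0
Q = (6049/2175)²/((6049/2175) + 130/87) = (36590401/4730625)/(9299/2175) = 36590401/20225325 in ≈ 1.809 in

Q = 36590401/20225325 in ≈ 1.809 in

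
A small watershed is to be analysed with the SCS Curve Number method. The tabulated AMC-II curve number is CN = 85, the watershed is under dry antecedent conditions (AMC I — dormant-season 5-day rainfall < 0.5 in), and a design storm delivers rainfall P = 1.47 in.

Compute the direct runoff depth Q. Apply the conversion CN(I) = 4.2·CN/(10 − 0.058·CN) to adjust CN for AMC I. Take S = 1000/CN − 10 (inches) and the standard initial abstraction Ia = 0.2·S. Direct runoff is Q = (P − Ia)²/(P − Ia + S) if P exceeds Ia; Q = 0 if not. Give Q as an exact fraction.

CN(I) from CN(II)=85: (4.2·85)/(10 − 0.058·85) = 11900/169 ≈ 70.414
Max retention: S = 1000/(11900/169) − 10 = 500/119 in (≈ 4.202 in)
Ia = 0.2S: 0.2·4.202 = 0.840 in (exactly 100/119)
P − Ia = 1.470 − 0.840 = 7493/11900 ≈ 0.630 in (> 0, runoff occurs)
Q: (7493/11900)² ÷ (57493/11900) = 56145049/684166700 in (≈ 0.082 in)

Q = 56145049/684166700 in ≈ 0.082 in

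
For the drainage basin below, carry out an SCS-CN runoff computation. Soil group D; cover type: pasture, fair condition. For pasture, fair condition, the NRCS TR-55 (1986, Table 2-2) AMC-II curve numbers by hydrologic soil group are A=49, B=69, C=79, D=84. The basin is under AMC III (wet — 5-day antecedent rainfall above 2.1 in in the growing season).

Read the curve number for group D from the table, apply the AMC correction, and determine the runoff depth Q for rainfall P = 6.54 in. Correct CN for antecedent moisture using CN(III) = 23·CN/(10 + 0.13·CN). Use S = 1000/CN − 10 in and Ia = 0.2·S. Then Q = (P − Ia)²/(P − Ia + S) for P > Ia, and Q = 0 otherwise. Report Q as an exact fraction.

NRCS table: pasture, fair condition, soil group D → CN(II) = 84
Adjust CN=84 to AMC III: 23·84/(10 + 0.13·84) → 1932 ÷ (523/25) = 48300/523 ≈ 92.352
Retention S: 1000/CN − 10 with CN=92.352 → S = 400/483 ≈ 0.828 in
Ia = 0.2·(400/483) = 80/483 in ≈ 0.166 in
Since P=6.540 > Ia=0.166: effective rainfall P−Ia = 153941/24150 in
Q = (153941/24150)²/((153941/24150) + 400/483) = (23697831481/583222500)/(173941/24150) = 23697831481/4200675150 in ≈ 5.641 in

Q = 23697831481/4200675150 in ≈ 5.641 in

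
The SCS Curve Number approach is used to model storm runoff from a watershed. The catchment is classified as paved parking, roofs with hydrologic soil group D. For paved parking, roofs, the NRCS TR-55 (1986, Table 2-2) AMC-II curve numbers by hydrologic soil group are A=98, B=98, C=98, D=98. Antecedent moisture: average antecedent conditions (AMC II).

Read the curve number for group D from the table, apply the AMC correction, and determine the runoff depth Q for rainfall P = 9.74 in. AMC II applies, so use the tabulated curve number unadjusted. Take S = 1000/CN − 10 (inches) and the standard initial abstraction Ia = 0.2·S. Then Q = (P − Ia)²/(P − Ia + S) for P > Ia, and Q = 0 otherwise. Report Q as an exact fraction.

NRCS table: paved parking, roofs, soil group D → CN(II) = 98
Average conditions: CN = 98 (no AMC adjustment).
Retention S: 1000/CN − 10 with CN=98.000 → S = 10/49 ≈ 0.204 in
Initial abstraction Ia = S/5 = (10/49)/5 = 2/49 ≈ 0.041 in
Excess rainfall: 9.740 − 0.041 = 9.699 in; P > Ia so Q > 0
Q: (23763/2450)² ÷ (24263/2450) = 564680169/59444350 in (≈ 9.499 in)

Q = 564680169/59444350 in ≈ 9.499 in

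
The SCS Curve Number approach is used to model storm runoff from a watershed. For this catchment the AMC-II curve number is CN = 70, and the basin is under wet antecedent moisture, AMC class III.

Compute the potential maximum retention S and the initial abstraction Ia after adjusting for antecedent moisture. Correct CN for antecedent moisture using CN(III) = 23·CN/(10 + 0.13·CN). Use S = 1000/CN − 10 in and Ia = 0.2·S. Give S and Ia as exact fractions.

CN(III) from CN(II)=70: (23·70)/(10 + 0.13·70) = 16100/191 ≈ 84.293
Max retention: S = 1000/(16100/191) − 10 = 300/161 in (≈ 1.863 in)
Ia = 0.2S: 0.2·1.863 = 0.373 in (exactly 60/161)

S = 300/161 in ≈ 1.863 in; Ia = 60/161 in ≈ 0.373 in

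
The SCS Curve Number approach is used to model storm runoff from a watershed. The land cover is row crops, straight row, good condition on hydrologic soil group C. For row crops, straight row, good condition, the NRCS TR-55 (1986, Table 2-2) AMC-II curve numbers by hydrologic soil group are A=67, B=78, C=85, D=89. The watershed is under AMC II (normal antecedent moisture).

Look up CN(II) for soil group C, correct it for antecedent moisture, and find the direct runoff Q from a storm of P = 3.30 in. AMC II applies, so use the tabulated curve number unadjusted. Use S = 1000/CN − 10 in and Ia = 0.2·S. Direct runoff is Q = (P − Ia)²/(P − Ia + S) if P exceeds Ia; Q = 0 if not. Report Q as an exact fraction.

NRCS table: row crops, straight row, good condition, soil group C → CN(II) = 85
Average conditions: CN = 85 (no AMC adjustment).
Retention S: 1000/CN − 10 with CN=85.000 → S = 30/17 ≈ 1.765 in
Ia = 0.2·(30/17) = 6/17 in ≈ 0.353 in
Excess rainfall: 3.300 − 0.353 = 2.947 in; P > Ia so Q > 0
Runoff Q = (P−Ia)²/(P−Ia+S) = (2.947)²/(2.947+1.765) = 27889/15130 ≈ 1.843 in

Q = 27889/15130 in ≈ 1.843 in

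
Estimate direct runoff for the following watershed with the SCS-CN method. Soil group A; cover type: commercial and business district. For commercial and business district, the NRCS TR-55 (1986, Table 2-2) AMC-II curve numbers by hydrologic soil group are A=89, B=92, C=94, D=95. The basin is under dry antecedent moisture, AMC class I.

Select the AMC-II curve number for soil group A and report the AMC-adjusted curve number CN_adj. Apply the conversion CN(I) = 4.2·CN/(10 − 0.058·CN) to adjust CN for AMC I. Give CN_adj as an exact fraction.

NRCS table: commercial and business district, soil group A → CN(II) = 89
Dry (AMC I): CN(I) = 4.2·89/(10 − 0.058·89) = (1869/5)/(2419/500) = 186900/2419 ≈ 77.263

CN_adj = 186900/2419 ≈ 77.263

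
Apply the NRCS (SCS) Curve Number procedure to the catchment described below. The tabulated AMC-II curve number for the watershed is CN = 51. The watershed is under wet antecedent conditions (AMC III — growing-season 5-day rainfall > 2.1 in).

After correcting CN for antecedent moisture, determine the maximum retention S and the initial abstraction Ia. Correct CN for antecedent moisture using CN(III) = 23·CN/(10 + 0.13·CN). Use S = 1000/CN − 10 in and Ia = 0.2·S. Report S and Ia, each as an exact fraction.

S = 4900/1173 in ≈ 4.177 in; Ia = 980/1173 in ≈ 0.835 in

CN(III) from CN(II)=51: (23·51)/(10 + 0.13·51) = 117300/1663 ≈ 70.535
S = 1000/(117300/1663) − 10 = 4900/1173 in ≈ 4.177 in
Ia = 0.2S: 0.2·4.177 = 0.835 in (exactly 980/1173)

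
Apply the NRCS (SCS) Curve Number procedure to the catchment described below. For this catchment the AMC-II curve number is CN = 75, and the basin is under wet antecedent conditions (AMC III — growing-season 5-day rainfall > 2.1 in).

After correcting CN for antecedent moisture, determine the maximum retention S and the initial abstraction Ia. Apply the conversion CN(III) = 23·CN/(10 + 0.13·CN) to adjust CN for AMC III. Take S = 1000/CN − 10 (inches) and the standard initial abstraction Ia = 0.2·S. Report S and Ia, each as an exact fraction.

CN(III) from CN(II)=75: (23·75)/(10 + 0.13·75) = 6900/79 ≈ 87.342
Retention S: 1000/CN − 10 with CN=87.342 → S = 100/69 ≈ 1.449 in
Ia = 0.2S: 0.2·1.449 = 0.290 in (exactly 20/69)

S = 100/69 in ≈ 1.449 in; Ia = 20/69 in ≈ 0.290 in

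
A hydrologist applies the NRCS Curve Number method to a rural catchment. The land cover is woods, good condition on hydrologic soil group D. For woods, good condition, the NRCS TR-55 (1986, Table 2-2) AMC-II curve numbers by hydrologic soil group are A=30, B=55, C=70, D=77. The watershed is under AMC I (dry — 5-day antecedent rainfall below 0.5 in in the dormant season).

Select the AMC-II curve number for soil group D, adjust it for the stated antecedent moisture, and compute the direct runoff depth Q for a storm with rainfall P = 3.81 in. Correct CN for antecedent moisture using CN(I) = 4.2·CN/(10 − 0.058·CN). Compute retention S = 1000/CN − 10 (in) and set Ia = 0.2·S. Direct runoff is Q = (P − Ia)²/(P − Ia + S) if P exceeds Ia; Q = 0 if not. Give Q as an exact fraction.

Q = 149055449929/248383650900 in ≈ 0.600 in

NRCS table: woods, good condition, soil group D → CN(II) = 77
Adjust CN=77 to AMC I: 4.2·77/(10 − 0.058·77) → (1617/5) ÷ (2767/500) = 161700/2767 ≈ 58.439
Retention S: 1000/CN − 10 with CN=58.439 → S = 11500/1617 ≈ 7.112 in
Initial abstraction Ia = S/5 = (11500/1617)/5 = 2300/1617 ≈ 1.422 in
Excess rainfall: 3.810 − 1.422 = 2.388 in; P > Ia so Q > 0
Runoff Q = (P−Ia)²/(P−Ia+S) = (2.388)²/(2.388+7.112) = 149055449929/248383650900 ≈ 0.600 in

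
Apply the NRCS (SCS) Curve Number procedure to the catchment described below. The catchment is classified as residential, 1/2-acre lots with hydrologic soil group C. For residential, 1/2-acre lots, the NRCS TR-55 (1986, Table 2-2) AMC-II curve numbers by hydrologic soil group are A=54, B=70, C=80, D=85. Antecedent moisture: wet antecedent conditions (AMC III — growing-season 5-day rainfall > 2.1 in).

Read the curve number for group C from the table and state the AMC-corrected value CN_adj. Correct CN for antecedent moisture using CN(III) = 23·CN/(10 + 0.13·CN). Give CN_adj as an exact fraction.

CN_adj = 4600/51 ≈ 90.196

NRCS table: residential, 1/2-acre lots, soil group C → CN(II) = 80
Adjust CN=80 to AMC III: 23·80/(10 + 0.13·80) → 1840 ÷ (102/5) = 4600/51 ≈ 90.196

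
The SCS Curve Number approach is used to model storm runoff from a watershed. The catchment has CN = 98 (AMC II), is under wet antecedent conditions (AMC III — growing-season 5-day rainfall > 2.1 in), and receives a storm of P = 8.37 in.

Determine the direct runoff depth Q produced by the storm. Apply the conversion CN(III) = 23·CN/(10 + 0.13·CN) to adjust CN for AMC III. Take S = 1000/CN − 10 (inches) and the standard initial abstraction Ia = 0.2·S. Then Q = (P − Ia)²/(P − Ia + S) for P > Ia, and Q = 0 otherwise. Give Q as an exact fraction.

Adjust CN=98 to AMC III: 23·98/(10 + 0.13·98) → 2254 ÷ (1137/50) = 112700/1137 ≈ 99.120
S = 1000/(112700/1137) − 10 = 100/1127 in ≈ 0.089 in
Ia = 0.2S: 0.2·0.089 = 0.018 in (exactly 20/1127)
Since P=8.370 > Ia=0.018: effective rainfall P−Ia = 941299/112700 in
Q = (941299/112700)²/((941299/112700) + 100/1127) = (886043807401/12701290000)/(951299/112700) = 886043807401/107211397300 in ≈ 8.264 in

Q = 886043807401/107211397300 in ≈ 8.264 in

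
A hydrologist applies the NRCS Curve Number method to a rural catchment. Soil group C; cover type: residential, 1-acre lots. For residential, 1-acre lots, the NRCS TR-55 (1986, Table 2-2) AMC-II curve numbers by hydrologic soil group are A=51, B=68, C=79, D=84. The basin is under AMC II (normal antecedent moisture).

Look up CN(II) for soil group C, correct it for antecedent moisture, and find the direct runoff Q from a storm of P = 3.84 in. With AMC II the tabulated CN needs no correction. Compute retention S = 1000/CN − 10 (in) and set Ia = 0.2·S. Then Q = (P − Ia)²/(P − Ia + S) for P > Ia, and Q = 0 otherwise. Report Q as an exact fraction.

Q = 3557763/1939450 in ≈ 1.834 in

NRCS table: residential, 1-acre lots, soil group C → CN(II) = 79
CN(II) = 79; AMC II needs no correction.
Retention S: 1000/CN − 10 with CN=79.000 → S = 210/79 ≈ 2.658 in
Initial abstraction Ia = S/5 = (210/79)/5 = 42/79 ≈ 0.532 in
Since P=3.840 > Ia=0.532: effective rainfall P−Ia = 6534/1975 in
Q: (6534/1975)² ÷ (11784/1975) = 3557763/1939450 in (≈ 1.834 in)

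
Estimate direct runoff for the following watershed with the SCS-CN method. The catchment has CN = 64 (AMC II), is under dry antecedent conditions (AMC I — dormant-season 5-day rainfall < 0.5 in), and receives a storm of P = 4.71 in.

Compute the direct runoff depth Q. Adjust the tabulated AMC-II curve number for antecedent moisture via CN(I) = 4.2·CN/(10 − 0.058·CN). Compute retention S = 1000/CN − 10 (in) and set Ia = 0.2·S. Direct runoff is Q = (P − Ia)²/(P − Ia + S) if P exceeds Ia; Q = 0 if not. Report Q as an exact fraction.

Adjust CN=64 to AMC I: 4.2·64/(10 − 0.058·64) → (1344/5) ÷ (786/125) = 5600/131 ≈ 42.748
Retention S: 1000/CN − 10 with CN=42.748 → S = 375/28 ≈ 13.393 in
Ia = 0.2S: 0.2·13.393 = 2.679 in (exactly 75/28)
Since P=4.710 > Ia=2.679: effective rainfall P−Ia = 711/350 in
Q: (711/350)² ÷ (10797/700) = 168507/629825 in (≈ 0.268 in)

Q = 168507/629825 in ≈ 0.268 in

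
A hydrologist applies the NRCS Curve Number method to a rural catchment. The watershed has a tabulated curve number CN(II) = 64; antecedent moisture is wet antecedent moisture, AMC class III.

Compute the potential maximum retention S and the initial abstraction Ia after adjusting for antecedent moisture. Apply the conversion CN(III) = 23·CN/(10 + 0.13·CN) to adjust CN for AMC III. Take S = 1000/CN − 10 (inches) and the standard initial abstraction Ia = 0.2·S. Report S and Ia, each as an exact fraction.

Wet (AMC III): CN(III) = 23·64/(10 + 0.13·64) = 1472/(458/25) = 18400/229 ≈ 80.349
S = 1000/(18400/229) − 10 = 225/92 in ≈ 2.446 in
Initial abstraction Ia = S/5 = (225/92)/5 = 45/92 ≈ 0.489 in

S = 225/92 in ≈ 2.446 in; Ia = 45/92 in ≈ 0.489 in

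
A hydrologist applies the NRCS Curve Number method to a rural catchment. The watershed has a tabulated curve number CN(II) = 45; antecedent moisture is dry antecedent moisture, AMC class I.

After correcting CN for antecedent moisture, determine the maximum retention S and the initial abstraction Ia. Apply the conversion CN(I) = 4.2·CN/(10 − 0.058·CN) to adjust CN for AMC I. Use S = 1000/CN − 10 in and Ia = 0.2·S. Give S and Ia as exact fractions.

Dry (AMC I): CN(I) = 4.2·45/(10 − 0.058·45) = 189/(739/100) = 18900/739 ≈ 25.575
S = 1000/(18900/739) − 10 = 5500/189 in ≈ 29.101 in
Ia = 0.2·(5500/189) = 1100/189 in ≈ 5.820 in

S = 5500/189 in ≈ 29.101 in; Ia = 1100/189 in ≈ 5.820 in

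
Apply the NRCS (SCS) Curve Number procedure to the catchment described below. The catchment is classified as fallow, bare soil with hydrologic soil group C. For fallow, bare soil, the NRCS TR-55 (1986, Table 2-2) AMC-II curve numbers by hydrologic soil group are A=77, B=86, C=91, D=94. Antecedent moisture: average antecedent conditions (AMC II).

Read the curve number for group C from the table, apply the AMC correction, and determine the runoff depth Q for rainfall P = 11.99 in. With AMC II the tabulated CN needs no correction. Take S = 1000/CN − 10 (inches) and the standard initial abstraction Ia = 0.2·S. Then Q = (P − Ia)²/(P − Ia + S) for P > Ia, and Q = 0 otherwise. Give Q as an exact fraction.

NRCS table: fallow, bare soil, soil group C → CN(II) = 91
AMC II — tabulated CN = 91 applies directly.
Retention S: 1000/CN − 10 with CN=91.000 → S = 90/91 ≈ 0.989 in
Ia = 0.2S: 0.2·0.989 = 0.198 in (exactly 18/91)
Excess rainfall: 11.990 − 0.198 = 11.792 in; P > Ia so Q > 0
Q: (107309/9100)² ÷ (116309/9100) = 11515221481/1058411900 in (≈ 10.880 in)

Q = 11515221481/1058411900 in ≈ 10.880 in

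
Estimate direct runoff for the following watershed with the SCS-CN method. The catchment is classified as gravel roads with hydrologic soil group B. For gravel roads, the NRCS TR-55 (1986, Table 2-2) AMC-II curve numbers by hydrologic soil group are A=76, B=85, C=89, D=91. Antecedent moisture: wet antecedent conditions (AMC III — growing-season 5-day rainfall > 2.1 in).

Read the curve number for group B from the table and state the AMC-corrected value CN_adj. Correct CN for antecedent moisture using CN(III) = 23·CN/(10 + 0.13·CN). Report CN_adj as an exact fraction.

NRCS table: gravel roads, soil group B → CN(II) = 85
Wet (AMC III): CN(III) = 23·85/(10 + 0.13·85) = 1955/(421/20) = 39100/421 ≈ 92.874

CN_adj = 39100/421 ≈ 92.874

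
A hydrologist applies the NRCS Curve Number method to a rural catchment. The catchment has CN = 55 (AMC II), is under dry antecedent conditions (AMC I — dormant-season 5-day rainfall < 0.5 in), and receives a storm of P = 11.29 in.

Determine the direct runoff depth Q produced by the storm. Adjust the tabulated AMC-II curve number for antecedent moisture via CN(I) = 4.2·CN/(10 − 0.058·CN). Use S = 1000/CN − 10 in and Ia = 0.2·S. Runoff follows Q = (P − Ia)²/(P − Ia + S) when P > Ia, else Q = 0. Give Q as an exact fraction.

Q = 3241366489/1593384100 in ≈ 2.034 in

CN(I) from CN(II)=55: (4.2·55)/(10 − 0.058·55) = 7700/227 ≈ 33.921
Max retention: S = 1000/(7700/227) − 10 = 1500/77 in (≈ 19.481 in)
Initial abstraction Ia = S/5 = (1500/77)/5 = 300/77 ≈ 3.896 in
Since P=11.290 > Ia=3.896: effective rainfall P−Ia = 56933/7700 in
Q: (56933/7700)² ÷ (206933/7700) = 3241366489/1593384100 in (≈ 2.034 in)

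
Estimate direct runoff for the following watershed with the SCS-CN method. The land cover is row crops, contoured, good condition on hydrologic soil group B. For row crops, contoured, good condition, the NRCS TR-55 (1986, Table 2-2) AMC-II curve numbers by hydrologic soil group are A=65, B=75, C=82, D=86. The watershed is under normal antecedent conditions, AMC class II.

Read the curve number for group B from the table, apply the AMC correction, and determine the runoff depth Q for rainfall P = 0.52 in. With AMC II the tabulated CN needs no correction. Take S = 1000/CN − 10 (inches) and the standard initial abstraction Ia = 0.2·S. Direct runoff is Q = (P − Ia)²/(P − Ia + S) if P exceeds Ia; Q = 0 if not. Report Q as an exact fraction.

Q = 0 in ≈ 0.000 in

NRCS table: row crops, contoured, good condition, soil group B → CN(II) = 75
Average conditions: CN = 75 (no AMC adjustment).
Retention S: 1000/CN − 10 with CN=75.000 → S = 10/3 ≈ 3.333 in
Ia = 0.2S: 0.2·3.333 = 0.667 in (exactly 2/3)
P = 0.520 ≤ Ia = 0.667 in: entire storm abstracted, Q = 0.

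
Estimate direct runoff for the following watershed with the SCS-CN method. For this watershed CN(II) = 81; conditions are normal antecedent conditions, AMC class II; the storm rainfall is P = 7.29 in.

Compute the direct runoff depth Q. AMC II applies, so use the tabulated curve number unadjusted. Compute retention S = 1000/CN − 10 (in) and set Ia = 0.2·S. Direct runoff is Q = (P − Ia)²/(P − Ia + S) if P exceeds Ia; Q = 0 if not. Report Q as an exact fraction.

Q = 3052452001/601416900 in ≈ 5.075 in

AMC II — tabulated CN = 81 applies directly.
Retention S: 1000/CN − 10 with CN=81.000 → S = 190/81 ≈ 2.346 in
Ia = 0.2·(190/81) = 38/81 in ≈ 0.469 in
P − Ia = 7.290 − 0.469 = 55249/8100 ≈ 6.821 in (> 0, runoff occurs)
Q = (55249/8100)²/((55249/8100) + 190/81) = (3052452001/65610000)/(74249/8100) = 3052452001/601416900 in ≈ 5.075 in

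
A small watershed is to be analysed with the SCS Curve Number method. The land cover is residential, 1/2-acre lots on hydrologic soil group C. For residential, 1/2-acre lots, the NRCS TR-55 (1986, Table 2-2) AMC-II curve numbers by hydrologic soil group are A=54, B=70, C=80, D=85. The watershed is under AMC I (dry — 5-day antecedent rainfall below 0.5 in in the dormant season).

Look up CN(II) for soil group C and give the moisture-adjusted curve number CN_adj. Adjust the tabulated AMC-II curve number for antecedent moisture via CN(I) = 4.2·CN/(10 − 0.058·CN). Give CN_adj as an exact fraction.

NRCS table: residential, 1/2-acre lots, soil group C → CN(II) = 80
CN(I) from CN(II)=80: (4.2·80)/(10 − 0.058·80) = 4200/67 ≈ 62.687

CN_adj = 4200/67 ≈ 62.687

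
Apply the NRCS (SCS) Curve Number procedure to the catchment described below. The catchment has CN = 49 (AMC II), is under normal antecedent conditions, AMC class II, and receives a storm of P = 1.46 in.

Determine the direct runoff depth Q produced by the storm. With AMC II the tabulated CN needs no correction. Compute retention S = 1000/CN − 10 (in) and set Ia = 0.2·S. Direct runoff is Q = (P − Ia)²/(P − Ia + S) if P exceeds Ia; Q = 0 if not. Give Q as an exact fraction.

Q = 0 in ≈ 0.000 in

CN(II) = 49; AMC II needs no correction.
Retention S: 1000/CN − 10 with CN=49.000 → S = 510/49 ≈ 10.408 in
Ia = 0.2·(510/49) = 102/49 in ≈ 2.082 in
P = 1.460 ≤ Ia = 2.082 in: entire storm abstracted, Q = 0.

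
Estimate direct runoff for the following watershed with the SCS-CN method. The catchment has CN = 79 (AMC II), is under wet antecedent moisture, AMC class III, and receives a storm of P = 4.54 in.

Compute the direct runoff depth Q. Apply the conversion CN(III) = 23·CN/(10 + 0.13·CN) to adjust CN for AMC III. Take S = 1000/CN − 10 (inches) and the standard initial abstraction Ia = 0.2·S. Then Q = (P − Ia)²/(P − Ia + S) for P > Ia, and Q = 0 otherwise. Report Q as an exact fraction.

Q = 153240148681/45103300150 in ≈ 3.398 in

Adjust CN=79 to AMC III: 23·79/(10 + 0.13·79) → 1817 ÷ (2027/100) = 181700/2027 ≈ 89.640
S = 1000/(181700/2027) − 10 = 2100/1817 in ≈ 1.156 in
Ia = 0.2·(2100/1817) = 420/1817 in ≈ 0.231 in
Since P=4.540 > Ia=0.231: effective rainfall P−Ia = 391459/90850 in
Q: (391459/90850)² ÷ (496459/90850) = 153240148681/45103300150 in (≈ 3.398 in)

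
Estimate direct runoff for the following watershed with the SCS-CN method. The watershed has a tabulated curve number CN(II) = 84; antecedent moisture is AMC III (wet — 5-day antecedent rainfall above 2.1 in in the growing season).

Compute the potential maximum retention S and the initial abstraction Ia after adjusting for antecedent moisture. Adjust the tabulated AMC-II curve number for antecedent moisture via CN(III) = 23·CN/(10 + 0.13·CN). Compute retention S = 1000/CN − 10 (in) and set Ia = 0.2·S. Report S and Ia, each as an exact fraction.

S = 400/483 in ≈ 0.828 in; Ia = 80/483 in ≈ 0.166 in

Wet (AMC III): CN(III) = 23·84/(10 + 0.13·84) = 1932/(523/25) = 48300/523 ≈ 92.352
Max retention: S = 1000/(48300/523) − 10 = 400/483 in (≈ 0.828 in)
Ia = 0.2·(400/483) = 80/483 in ≈ 0.166 in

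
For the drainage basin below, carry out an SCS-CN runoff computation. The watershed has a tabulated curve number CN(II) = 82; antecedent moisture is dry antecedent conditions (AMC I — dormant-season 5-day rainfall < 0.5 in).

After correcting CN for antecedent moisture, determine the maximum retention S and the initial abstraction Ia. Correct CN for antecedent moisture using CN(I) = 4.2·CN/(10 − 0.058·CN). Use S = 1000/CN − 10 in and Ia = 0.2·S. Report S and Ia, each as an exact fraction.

S = 1500/287 in ≈ 5.226 in; Ia = 300/287 in ≈ 1.045 in

Adjust CN=82 to AMC I: 4.2·82/(10 − 0.058·82) → (1722/5) ÷ (1311/250) = 28700/437 ≈ 65.675
S = 1000/(28700/437) − 10 = 1500/287 in ≈ 5.226 in
Initial abstraction Ia = S/5 = (1500/287)/5 = 300/287 ≈ 1.045 in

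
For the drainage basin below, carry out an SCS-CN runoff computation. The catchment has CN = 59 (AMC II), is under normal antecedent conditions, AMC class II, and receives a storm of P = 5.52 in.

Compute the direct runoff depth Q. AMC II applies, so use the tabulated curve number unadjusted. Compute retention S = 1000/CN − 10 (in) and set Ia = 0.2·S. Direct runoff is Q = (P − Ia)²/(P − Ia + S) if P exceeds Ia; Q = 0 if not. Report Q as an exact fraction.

AMC II — tabulated CN = 59 applies directly.
Max retention: S = 1000/59 − 10 = 410/59 in (≈ 6.949 in)
Ia = 0.2·(410/59) = 82/59 in ≈ 1.390 in
Excess rainfall: 5.520 − 1.390 = 4.130 in; P > Ia so Q > 0
Q = (6092/1475)²/((6092/1475) + 410/59) = (37112464/2175625)/(16342/1475) = 18556232/12052225 in ≈ 1.540 in

Q = 18556232/12052225 in ≈ 1.540 in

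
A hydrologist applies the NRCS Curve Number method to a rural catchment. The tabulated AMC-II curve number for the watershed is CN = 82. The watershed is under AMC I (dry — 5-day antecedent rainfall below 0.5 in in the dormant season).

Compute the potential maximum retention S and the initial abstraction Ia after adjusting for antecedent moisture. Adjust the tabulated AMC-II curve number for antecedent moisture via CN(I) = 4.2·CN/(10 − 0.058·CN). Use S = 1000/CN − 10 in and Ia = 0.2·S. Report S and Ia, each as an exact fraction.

CN(I) from CN(II)=82: (4.2·82)/(10 − 0.058·82) = 28700/437 ≈ 65.675
Retention S: 1000/CN − 10 with CN=65.675 → S = 1500/287 ≈ 5.226 in
Ia = 0.2S: 0.2·5.226 = 1.045 in (exactly 300/287)

S = 1500/287 in ≈ 5.226 in; Ia = 300/287 in ≈ 1.045 in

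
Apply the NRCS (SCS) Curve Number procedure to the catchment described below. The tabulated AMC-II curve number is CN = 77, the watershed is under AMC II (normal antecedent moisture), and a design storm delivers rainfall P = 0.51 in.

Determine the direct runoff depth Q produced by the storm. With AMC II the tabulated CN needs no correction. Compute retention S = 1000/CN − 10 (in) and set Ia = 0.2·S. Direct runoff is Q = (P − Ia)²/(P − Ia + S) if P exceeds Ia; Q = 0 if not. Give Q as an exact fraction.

Q = 0 in ≈ 0.000 in

Average conditions: CN = 77 (no AMC adjustment).
Max retention: S = 1000/77 − 10 = 230/77 in (≈ 2.987 in)
Ia = 0.2S: 0.2·2.987 = 0.597 in (exactly 46/77)
P = 0.510 ≤ Ia = 0.597 in: entire storm abstracted, Q = 0.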